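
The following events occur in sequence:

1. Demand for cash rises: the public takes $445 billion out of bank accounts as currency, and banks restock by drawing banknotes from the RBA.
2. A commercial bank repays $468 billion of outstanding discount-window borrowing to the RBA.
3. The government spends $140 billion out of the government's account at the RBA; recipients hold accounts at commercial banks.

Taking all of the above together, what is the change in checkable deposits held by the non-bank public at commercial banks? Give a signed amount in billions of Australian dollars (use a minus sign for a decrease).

RBA balance sheet:
  Assets:      Loans to banks −$468B
  Liabilities: Bank reserves −$773B, Currency in circulation +$445B, Government deposits −$140B
Commercial banking system:
  Assets:      Reserves at CB −$773B
  Liabilities: Checkable deposits −$305B, Borrowings from CB −$468B
So the change in checkable deposits held by the non-bank public at commercial banks is -$305 billion.

-$305 billion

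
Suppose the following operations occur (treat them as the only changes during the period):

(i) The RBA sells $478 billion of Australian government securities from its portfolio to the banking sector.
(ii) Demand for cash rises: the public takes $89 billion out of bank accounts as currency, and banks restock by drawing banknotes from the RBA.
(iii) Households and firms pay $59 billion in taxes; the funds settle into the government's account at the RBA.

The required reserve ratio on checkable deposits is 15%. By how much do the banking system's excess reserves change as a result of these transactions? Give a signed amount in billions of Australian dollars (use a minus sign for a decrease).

-$603.8 billion

OMO sale (to banks) $478 billion: reserves −$478B, deposits 0.
Currency withdrawal $89 billion: reserves −$89B, deposits −$89B.
Government account inflow $59 billion: reserves −$59B, deposits −$59B.
Totals: Δreserves = −$626B, Δdeposits = −$148B.
Δrequired reserves = 15% × −$148B = −$22.2B.
Δexcess reserves = Δreserves − Δrequired = −$626B − (−$22.2B) = -$603.8 billion.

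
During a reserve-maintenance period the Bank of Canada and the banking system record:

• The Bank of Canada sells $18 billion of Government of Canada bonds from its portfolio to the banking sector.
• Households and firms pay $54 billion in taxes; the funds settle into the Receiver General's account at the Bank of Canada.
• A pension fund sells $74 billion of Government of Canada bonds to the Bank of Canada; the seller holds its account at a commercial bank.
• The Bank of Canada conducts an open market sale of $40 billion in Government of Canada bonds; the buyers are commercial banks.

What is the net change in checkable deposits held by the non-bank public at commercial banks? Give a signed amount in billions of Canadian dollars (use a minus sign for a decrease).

+$20 billion

OMO sale (to banks) $18 billion: the counterparty is a bank, so public deposits are unchanged → 0.
Government account inflow $54 billion: non-bank counterparties' bank balances fall → −$54B.
Asset purchase (from non-banks) $74 billion: non-bank counterparties' bank balances rise → +$74B.
OMO sale (to banks) $40 billion: the counterparty is a bank, so public deposits are unchanged → 0.
Net: 0 − 54 + 74 + 0 = +$20 billion.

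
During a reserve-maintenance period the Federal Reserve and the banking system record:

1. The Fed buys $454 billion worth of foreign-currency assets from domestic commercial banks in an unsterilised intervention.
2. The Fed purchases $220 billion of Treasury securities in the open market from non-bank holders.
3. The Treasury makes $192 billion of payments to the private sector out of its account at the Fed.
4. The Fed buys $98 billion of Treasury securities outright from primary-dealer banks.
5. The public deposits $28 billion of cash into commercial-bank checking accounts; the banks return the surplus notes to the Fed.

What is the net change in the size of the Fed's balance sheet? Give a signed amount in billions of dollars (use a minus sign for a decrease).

Fed balance sheet:
  Assets:      Securities +$318B, Foreign assets +$454B
  Liabilities: Bank reserves +$992B, Currency in circulation −$28B, Government deposits −$192B
Change in total Fed assets = +$772 billion.

+$772 billion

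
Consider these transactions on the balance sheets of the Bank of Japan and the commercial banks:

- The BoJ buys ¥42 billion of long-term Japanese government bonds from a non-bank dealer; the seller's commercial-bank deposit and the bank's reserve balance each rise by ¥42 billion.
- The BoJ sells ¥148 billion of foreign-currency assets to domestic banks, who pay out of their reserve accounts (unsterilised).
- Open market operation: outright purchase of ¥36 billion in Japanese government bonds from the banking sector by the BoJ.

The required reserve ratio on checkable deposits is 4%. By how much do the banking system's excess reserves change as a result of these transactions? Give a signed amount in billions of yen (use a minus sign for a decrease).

Asset purchase (from non-banks) ¥42 billion: reserves +¥42B, deposits +¥42B.
FX sale ¥148 billion: reserves −¥148B, deposits 0.
OMO purchase (from banks) ¥36 billion: reserves +¥36B, deposits 0.
Totals: Δreserves = −¥70B, Δdeposits = +¥42B.
Δrequired reserves = 4% × +¥42B = +¥1.68B.
Δexcess reserves = Δreserves − Δrequired = −¥70B − (+¥1.68B) = -¥71.68 billion.

-¥71.68 billion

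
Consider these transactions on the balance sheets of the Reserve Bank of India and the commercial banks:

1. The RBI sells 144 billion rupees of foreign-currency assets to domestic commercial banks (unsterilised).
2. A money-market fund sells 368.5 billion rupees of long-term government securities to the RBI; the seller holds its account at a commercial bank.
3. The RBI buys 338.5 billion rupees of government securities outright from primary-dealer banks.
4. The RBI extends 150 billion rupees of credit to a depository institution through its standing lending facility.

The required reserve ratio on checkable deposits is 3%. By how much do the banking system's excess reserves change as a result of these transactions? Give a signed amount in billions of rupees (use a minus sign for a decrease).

FX sale 144 billion rupees: reserves −144B, deposits 0.
Asset purchase (from non-banks) 368.5 billion rupees: reserves +368.5B, deposits +368.5B.
OMO purchase (from banks) 338.5 billion rupees: reserves +338.5B, deposits 0.
Discount-window loan 150 billion rupees: reserves +150B, deposits 0.
Totals: Δreserves = +713B, Δdeposits = +368.5B.
Δrequired reserves = 3% × +368.5B = +11.055B.
Δexcess reserves = Δreserves − Δrequired = +713B − (+11.055B) = +701.945 billion.

+701.945 billion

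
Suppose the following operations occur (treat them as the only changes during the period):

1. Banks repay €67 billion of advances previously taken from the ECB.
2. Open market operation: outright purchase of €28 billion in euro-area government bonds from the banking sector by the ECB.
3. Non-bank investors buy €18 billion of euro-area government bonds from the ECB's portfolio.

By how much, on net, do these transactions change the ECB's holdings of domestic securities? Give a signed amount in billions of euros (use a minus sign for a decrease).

+€10 billion

ECB balance sheet:
  Assets:      Securities +€10B, Loans to banks −€67B
  Liabilities: Bank reserves −€57B
So the change in the ECB's holdings of domestic securities is +€10 billion.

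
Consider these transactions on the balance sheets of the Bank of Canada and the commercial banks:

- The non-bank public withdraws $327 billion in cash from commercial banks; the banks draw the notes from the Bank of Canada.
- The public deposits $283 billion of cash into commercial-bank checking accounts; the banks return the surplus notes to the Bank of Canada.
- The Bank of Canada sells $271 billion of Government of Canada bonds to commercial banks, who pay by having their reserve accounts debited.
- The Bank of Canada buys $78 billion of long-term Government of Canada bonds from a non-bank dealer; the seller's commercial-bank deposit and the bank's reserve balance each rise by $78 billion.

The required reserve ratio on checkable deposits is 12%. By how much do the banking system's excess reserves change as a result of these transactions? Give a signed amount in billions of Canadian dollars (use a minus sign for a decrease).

-$241.08 billion

Currency withdrawal $327 billion: reserves −$327B, deposits −$327B.
Currency deposit $283 billion: reserves +$283B, deposits +$283B.
OMO sale (to banks) $271 billion: reserves −$271B, deposits 0.
Asset purchase (from non-banks) $78 billion: reserves +$78B, deposits +$78B.
Totals: Δreserves = −$237B, Δdeposits = +$34B.
Δrequired reserves = 12% × +$34B = +$4.08B.
Δexcess reserves = Δreserves − Δrequired = −$237B − (+$4.08B) = -$241.08 billion.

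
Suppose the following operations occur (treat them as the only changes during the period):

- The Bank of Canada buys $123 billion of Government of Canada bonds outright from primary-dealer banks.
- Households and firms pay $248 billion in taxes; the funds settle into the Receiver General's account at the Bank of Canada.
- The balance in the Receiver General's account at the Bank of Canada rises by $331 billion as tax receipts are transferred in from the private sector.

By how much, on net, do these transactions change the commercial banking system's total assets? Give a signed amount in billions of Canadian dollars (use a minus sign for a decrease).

-$579 billion

OMO purchase (from banks) $123 billion: just an asset swap on bank balance sheets → 0.
Government account inflow $248 billion: bank balance sheets shrink → −$248B.
Government account inflow $331 billion: bank balance sheets shrink → −$331B.
Net: 0 − 248 − 331 = -$579 billion.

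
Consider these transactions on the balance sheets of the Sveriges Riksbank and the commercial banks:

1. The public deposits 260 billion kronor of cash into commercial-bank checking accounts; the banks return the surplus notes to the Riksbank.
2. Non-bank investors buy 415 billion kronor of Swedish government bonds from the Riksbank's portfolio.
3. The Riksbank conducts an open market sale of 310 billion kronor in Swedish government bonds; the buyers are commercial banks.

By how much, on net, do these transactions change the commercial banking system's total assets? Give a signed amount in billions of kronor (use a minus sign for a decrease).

Currency deposit 260 billion kronor: bank balance sheets expand → +260B.
Asset sale (to non-banks) 415 billion kronor: bank balance sheets shrink → −415B.
OMO sale (to banks) 310 billion kronor: just an asset swap on bank balance sheets → 0.
Net: 260 − 415 + 0 = -155 billion.

-155 billion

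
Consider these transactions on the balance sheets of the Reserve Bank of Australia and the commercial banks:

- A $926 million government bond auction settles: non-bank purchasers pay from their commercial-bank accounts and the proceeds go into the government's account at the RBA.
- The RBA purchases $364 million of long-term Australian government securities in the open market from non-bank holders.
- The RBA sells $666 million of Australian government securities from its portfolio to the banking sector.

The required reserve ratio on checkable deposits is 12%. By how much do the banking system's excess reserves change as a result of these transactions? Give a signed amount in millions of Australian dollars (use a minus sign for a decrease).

-$1160.56 million

Government account inflow $926 million: reserves −$926M, deposits −$926M.
Asset purchase (from non-banks) $364 million: reserves +$364M, deposits +$364M.
OMO sale (to banks) $666 million: reserves −$666M, deposits 0.
Totals: Δreserves = −$1228M, Δdeposits = −$562M.
Δrequired reserves = 12% × −$562M = −$67.44M.
Δexcess reserves = Δreserves − Δrequired = −$1228M − (−$67.44M) = -$1160.56 million.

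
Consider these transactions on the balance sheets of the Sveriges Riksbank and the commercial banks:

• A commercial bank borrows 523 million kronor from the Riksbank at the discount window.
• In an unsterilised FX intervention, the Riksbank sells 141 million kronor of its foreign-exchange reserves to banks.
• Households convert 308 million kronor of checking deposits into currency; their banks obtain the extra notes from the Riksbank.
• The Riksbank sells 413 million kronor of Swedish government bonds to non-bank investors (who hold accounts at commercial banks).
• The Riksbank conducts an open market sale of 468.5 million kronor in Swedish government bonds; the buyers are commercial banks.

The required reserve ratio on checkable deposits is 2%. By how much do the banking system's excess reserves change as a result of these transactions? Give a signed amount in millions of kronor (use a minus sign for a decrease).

Discount-window loan 523 million kronor: reserves +523M, deposits 0.
FX sale 141 million kronor: reserves −141M, deposits 0.
Currency withdrawal 308 million kronor: reserves −308M, deposits −308M.
Asset sale (to non-banks) 413 million kronor: reserves −413M, deposits −413M.
OMO sale (to banks) 468.5 million kronor: reserves −468.5M, deposits 0.
Totals: Δreserves = −807.5M, Δdeposits = −721M.
Δrequired reserves = 2% × −721M = −14.42M.
Δexcess reserves = Δreserves − Δrequired = −807.5M − (−14.42M) = -793.08 million.

-793.08 million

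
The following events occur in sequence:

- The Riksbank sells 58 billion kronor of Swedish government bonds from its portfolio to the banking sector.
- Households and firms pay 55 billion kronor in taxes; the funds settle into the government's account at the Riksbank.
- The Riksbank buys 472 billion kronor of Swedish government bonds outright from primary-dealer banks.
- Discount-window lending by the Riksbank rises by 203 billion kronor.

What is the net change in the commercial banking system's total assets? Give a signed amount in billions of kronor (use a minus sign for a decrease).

Riksbank balance sheet:
  Assets:      Securities +414B, Loans to banks +203B
  Liabilities: Bank reserves +562B, Government deposits +55B
Commercial banking system:
  Assets:      Reserves at CB +562B, Securities −414B
  Liabilities: Checkable deposits −55B, Borrowings from CB +203B
Change in total bank assets = +148 billion.

+148 billion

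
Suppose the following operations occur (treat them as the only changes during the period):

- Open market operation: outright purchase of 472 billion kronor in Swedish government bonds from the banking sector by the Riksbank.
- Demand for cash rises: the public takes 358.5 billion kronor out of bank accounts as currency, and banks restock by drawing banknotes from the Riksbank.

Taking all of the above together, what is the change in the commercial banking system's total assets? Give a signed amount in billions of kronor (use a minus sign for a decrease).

-358.5 billion

OMO purchase (from banks) 472 billion kronor: just an asset swap on bank balance sheets → 0.
Currency withdrawal 358.5 billion kronor: bank balance sheets shrink → −358.5B.
Net: 0 − 358.5 = -358.5 billion.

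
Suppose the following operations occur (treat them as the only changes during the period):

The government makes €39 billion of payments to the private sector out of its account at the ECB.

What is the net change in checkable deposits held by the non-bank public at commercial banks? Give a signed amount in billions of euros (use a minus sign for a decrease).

+€39 billion

Government spending €39 billion: non-bank counterparties' bank balances rise → +€39B.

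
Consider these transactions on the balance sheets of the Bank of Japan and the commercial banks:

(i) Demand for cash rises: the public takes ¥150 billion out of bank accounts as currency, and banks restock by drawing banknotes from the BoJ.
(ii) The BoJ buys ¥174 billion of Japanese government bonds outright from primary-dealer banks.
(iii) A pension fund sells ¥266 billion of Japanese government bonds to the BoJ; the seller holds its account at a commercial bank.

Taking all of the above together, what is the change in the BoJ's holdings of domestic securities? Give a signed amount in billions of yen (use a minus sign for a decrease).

+¥440 billion

BoJ balance sheet:
  Assets:      Securities +¥440B
  Liabilities: Bank reserves +¥290B, Currency in circulation +¥150B
Commercial banking system:
  Assets:      Reserves at CB +¥290B, Securities −¥174B
  Liabilities: Checkable deposits +¥116B
So the change in the BoJ's holdings of domestic securities is +¥440 billion.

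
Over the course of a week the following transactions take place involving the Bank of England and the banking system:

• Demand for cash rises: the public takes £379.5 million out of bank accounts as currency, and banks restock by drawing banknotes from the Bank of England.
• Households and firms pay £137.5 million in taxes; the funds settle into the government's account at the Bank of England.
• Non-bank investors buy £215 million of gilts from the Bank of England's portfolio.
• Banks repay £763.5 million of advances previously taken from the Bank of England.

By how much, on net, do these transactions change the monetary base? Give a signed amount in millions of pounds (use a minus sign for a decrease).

-£1116 million

Currency withdrawal £379.5 million: just a shift between currency and reserves — both are base money → 0.
Government account inflow £137.5 million: reserves shift to a non-base liability → −£137.5M.
Asset sale (to non-banks) £215 million: Bank of England balance sheet contracts → −£215M.
Discount-window repayment £763.5 million: Bank of England balance sheet contracts → −£763.5M.
Net: 0 − 137.5 − 215 − 763.5 = -£1116 million.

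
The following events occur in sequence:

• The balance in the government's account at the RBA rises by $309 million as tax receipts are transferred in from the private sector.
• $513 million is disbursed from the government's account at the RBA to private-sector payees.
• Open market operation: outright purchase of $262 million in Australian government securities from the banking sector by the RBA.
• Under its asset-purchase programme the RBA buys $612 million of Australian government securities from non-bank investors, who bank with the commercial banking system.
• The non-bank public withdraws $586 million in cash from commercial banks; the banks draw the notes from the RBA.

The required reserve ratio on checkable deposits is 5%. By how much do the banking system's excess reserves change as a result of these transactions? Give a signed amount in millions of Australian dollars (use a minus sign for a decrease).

+$480.5 million

Government account inflow $309 million: reserves −$309M, deposits −$309M.
Government spending $513 million: reserves +$513M, deposits +$513M.
OMO purchase (from banks) $262 million: reserves +$262M, deposits 0.
Asset purchase (from non-banks) $612 million: reserves +$612M, deposits +$612M.
Currency withdrawal $586 million: reserves −$586M, deposits −$586M.
Totals: Δreserves = +$492M, Δdeposits = +$230M.
Δrequired reserves = 5% × +$230M = +$11.5M.
Δexcess reserves = Δreserves − Δrequired = +$492M − (+$11.5M) = +$480.5 million.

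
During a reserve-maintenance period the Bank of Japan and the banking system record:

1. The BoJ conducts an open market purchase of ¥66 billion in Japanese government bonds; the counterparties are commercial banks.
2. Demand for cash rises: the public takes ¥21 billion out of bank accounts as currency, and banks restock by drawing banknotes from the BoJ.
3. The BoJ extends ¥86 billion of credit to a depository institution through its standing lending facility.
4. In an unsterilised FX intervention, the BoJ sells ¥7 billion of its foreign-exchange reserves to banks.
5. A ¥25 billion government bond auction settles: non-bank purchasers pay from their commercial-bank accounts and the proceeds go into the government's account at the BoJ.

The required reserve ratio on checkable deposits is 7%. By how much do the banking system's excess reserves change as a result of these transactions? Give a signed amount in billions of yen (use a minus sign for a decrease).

OMO purchase (from banks) ¥66 billion: reserves +¥66B, deposits 0.
Currency withdrawal ¥21 billion: reserves −¥21B, deposits −¥21B.
Discount-window loan ¥86 billion: reserves +¥86B, deposits 0.
FX sale ¥7 billion: reserves −¥7B, deposits 0.
Government account inflow ¥25 billion: reserves −¥25B, deposits −¥25B.
Totals: Δreserves = +¥99B, Δdeposits = −¥46B.
Δrequired reserves = 7% × −¥46B = −¥3.22B.
Δexcess reserves = Δreserves − Δrequired = +¥99B − (−¥3.22B) = +¥102.22 billion.

+¥102.22 billion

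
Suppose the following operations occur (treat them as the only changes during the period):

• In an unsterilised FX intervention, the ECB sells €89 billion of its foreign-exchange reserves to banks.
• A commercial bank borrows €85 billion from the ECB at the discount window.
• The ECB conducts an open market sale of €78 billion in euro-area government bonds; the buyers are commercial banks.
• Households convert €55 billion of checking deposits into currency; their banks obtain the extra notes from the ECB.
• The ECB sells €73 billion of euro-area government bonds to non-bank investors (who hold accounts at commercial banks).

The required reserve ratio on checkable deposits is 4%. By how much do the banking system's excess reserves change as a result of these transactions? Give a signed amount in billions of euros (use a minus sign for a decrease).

-€204.88 billion

FX sale €89 billion: reserves −€89B, deposits 0.
Discount-window loan €85 billion: reserves +€85B, deposits 0.
OMO sale (to banks) €78 billion: reserves −€78B, deposits 0.
Currency withdrawal €55 billion: reserves −€55B, deposits −€55B.
Asset sale (to non-banks) €73 billion: reserves −€73B, deposits −€73B.
Totals: Δreserves = −€210B, Δdeposits = −€128B.
Δrequired reserves = 4% × −€128B = −€5.12B.
Δexcess reserves = Δreserves − Δrequired = −€210B − (−€5.12B) = -€204.88 billion.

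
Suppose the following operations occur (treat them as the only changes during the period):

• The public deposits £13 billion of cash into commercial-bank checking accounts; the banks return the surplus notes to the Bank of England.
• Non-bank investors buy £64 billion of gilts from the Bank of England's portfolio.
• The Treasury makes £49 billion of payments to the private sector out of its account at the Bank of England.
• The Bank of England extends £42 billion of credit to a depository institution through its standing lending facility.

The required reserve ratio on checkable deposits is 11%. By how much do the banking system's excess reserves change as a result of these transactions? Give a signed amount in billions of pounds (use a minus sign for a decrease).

+£40.22 billion

Currency deposit £13 billion: reserves +£13B, deposits +£13B.
Asset sale (to non-banks) £64 billion: reserves −£64B, deposits −£64B.
Government spending £49 billion: reserves +£49B, deposits +£49B.
Discount-window loan £42 billion: reserves +£42B, deposits 0.
Totals: Δreserves = +£40B, Δdeposits = −£2B.
Δrequired reserves = 11% × −£2B = −£0.22B.
Δexcess reserves = Δreserves − Δrequired = +£40B − (−£0.22B) = +£40.22 billion.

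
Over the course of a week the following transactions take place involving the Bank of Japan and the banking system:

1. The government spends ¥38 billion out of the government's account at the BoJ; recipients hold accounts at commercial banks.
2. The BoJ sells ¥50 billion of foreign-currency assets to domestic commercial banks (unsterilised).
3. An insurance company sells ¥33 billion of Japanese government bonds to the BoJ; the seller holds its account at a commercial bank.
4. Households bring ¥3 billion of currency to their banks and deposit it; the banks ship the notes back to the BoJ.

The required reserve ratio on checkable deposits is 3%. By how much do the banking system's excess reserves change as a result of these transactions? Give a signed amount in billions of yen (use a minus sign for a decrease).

Government spending ¥38 billion: reserves +¥38B, deposits +¥38B.
FX sale ¥50 billion: reserves −¥50B, deposits 0.
Asset purchase (from non-banks) ¥33 billion: reserves +¥33B, deposits +¥33B.
Currency deposit ¥3 billion: reserves +¥3B, deposits +¥3B.
Totals: Δreserves = +¥24B, Δdeposits = +¥74B.
Δrequired reserves = 3% × +¥74B = +¥2.22B.
Δexcess reserves = Δreserves − Δrequired = +¥24B − (+¥2.22B) = +¥21.78 billion.

+¥21.78 billion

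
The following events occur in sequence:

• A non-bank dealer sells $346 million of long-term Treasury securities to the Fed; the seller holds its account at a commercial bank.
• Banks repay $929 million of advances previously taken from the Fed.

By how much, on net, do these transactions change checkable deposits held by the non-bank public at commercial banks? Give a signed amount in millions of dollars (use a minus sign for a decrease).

+$346 million

Asset purchase (from non-banks) $346 million: non-bank counterparties' bank balances rise → +$346M.
Discount-window repayment $929 million: the counterparty is a bank, so public deposits are unchanged → 0.
Net: 346 + 0 = +$346 million.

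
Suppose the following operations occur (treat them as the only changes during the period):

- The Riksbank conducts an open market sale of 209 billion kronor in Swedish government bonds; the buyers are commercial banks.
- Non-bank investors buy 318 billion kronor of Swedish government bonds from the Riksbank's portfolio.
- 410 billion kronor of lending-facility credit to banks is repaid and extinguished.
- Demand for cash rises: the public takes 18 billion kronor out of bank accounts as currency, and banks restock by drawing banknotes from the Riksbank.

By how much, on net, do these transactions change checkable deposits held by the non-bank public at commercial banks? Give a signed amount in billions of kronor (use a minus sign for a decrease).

Riksbank balance sheet:
  Assets:      Securities −527B, Loans to banks −410B
  Liabilities: Bank reserves −955B, Currency in circulation +18B
Commercial banking system:
  Assets:      Reserves at CB −955B, Securities +209B
  Liabilities: Checkable deposits −336B, Borrowings from CB −410B
So the change in checkable deposits held by the non-bank public at commercial banks is -336 billion.

-336 billion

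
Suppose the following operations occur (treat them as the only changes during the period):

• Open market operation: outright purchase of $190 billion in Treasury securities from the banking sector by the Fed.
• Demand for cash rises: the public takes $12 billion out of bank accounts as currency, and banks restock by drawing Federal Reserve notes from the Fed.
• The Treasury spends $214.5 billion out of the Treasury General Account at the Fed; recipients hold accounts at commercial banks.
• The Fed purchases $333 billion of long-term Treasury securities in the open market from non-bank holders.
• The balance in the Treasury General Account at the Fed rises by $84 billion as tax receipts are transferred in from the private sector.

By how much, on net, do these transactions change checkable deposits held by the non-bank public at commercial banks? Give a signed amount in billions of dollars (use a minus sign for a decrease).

Fed balance sheet:
  Assets:      Securities +$523B
  Liabilities: Bank reserves +$641.5B, Currency in circulation +$12B, Government deposits −$130.5B
Commercial banking system:
  Assets:      Reserves at CB +$641.5B, Securities −$190B
  Liabilities: Checkable deposits +$451.5B
So the change in checkable deposits held by the non-bank public at commercial banks is +$451.5 billion.

+$451.5 billion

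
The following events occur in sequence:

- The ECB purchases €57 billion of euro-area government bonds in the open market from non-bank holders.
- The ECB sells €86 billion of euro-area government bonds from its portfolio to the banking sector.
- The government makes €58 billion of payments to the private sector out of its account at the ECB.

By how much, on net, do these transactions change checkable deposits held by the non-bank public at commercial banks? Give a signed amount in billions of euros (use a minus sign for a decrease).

+€115 billion

Asset purchase (from non-banks) €57 billion: non-bank counterparties' bank balances rise → +€57B.
OMO sale (to banks) €86 billion: the counterparty is a bank, so public deposits are unchanged → 0.
Government spending €58 billion: non-bank counterparties' bank balances rise → +€58B.
Net: 57 + 0 + 58 = +€115 billion.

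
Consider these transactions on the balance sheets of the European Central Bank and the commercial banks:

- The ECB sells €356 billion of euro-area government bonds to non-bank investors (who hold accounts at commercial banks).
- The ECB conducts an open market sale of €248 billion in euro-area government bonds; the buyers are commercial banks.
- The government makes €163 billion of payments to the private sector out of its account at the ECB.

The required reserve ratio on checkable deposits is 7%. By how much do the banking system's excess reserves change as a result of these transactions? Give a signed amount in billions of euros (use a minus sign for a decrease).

Asset sale (to non-banks) €356 billion: reserves −€356B, deposits −€356B.
OMO sale (to banks) €248 billion: reserves −€248B, deposits 0.
Government spending €163 billion: reserves +€163B, deposits +€163B.
Totals: Δreserves = −€441B, Δdeposits = −€193B.
Δrequired reserves = 7% × −€193B = −€13.51B.
Δexcess reserves = Δreserves − Δrequired = −€441B − (−€13.51B) = -€427.49 billion.

-€427.49 billion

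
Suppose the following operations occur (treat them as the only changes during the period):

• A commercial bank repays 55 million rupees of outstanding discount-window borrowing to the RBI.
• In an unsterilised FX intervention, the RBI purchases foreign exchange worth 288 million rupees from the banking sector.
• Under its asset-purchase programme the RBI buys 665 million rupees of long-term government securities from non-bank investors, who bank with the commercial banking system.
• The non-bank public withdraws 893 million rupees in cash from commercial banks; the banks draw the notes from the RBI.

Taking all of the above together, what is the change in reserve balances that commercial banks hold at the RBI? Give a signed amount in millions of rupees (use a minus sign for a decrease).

Discount-window repayment 55 million rupees: repayment is debited from reserves → −55M.
FX purchase 288 million rupees: the RBI pays by crediting reserve accounts → +288M.
Asset purchase (from non-banks) 665 million rupees: the RBI pays by crediting reserve accounts → +665M.
Currency withdrawal 893 million rupees: banks swap reserves for currency → −893M.
Net: −55 + 288 + 665 − 893 = +5 million.

+5 million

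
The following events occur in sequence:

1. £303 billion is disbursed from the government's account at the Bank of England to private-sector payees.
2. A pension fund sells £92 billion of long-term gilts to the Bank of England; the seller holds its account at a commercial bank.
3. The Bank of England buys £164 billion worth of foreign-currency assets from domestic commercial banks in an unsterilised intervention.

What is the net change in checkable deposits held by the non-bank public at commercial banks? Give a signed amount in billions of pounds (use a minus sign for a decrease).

Bank of England balance sheet:
  Assets:      Securities +£92B, Foreign assets +£164B
  Liabilities: Bank reserves +£559B, Government deposits −£303B
Commercial banking system:
  Assets:      Reserves at CB +£559B, Foreign assets −£164B
  Liabilities: Checkable deposits +£395B
So the change in checkable deposits held by the non-bank public at commercial banks is +£395 billion.

+£395 billion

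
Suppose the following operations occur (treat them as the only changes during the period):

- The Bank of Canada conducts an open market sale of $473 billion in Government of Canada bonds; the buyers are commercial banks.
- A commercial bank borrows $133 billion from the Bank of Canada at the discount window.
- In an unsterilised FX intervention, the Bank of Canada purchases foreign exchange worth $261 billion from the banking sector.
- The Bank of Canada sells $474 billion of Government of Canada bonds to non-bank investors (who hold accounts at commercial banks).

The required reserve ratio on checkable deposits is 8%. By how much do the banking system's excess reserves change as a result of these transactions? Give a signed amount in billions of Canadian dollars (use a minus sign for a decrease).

OMO sale (to banks) $473 billion: reserves −$473B, deposits 0.
Discount-window loan $133 billion: reserves +$133B, deposits 0.
FX purchase $261 billion: reserves +$261B, deposits 0.
Asset sale (to non-banks) $474 billion: reserves −$474B, deposits −$474B.
Totals: Δreserves = −$553B, Δdeposits = −$474B.
Δrequired reserves = 8% × −$474B = −$37.92B.
Δexcess reserves = Δreserves − Δrequired = −$553B − (−$37.92B) = -$515.08 billion.

-$515.08 billion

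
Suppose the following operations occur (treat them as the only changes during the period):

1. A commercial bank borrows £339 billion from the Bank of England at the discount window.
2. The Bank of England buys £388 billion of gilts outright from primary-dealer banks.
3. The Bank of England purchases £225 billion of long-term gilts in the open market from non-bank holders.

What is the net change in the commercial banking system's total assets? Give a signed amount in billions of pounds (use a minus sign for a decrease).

Discount-window loan £339 billion: bank balance sheets expand → +£339B.
OMO purchase (from banks) £388 billion: just an asset swap on bank balance sheets → 0.
Asset purchase (from non-banks) £225 billion: bank balance sheets expand → +£225B.
Net: 339 + 0 + 225 = +£564 billion.

+£564 billion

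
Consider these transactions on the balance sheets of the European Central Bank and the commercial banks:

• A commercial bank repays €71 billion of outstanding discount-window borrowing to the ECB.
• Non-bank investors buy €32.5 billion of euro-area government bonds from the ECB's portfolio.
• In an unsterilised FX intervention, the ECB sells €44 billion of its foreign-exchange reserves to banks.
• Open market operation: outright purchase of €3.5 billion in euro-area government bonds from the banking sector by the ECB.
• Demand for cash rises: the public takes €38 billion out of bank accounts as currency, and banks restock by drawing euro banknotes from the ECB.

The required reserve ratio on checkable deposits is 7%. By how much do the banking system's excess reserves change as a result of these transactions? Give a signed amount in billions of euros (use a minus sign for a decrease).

Discount-window repayment €71 billion: reserves −€71B, deposits 0.
Asset sale (to non-banks) €32.5 billion: reserves −€32.5B, deposits −€32.5B.
FX sale €44 billion: reserves −€44B, deposits 0.
OMO purchase (from banks) €3.5 billion: reserves +€3.5B, deposits 0.
Currency withdrawal €38 billion: reserves −€38B, deposits −€38B.
Totals: Δreserves = −€182B, Δdeposits = −€70.5B.
Δrequired reserves = 7% × −€70.5B = −€4.935B.
Δexcess reserves = Δreserves − Δrequired = −€182B − (−€4.935B) = -€177.065 billion.

-€177.065 billion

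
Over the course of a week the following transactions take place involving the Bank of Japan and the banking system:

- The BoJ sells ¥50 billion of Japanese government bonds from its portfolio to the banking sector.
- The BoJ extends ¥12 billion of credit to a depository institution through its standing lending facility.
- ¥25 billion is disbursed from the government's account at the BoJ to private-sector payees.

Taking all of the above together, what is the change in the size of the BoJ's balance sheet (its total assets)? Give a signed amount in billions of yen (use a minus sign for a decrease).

OMO sale (to banks) ¥50 billion: a BoJ asset is shed → −¥50B.
Discount-window loan ¥12 billion: a BoJ asset is acquired → +¥12B.
Government spending ¥25 billion: only the composition of liabilities changes → 0.
Net: −50 + 12 + 0 = -¥38 billion.

-¥38 billion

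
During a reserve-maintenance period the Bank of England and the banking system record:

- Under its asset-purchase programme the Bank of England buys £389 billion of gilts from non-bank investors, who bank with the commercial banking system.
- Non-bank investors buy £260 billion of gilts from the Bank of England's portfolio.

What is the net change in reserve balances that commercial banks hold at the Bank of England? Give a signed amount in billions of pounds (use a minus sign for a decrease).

+£129 billion

Bank of England balance sheet:
  Assets:      Securities +£129B
  Liabilities: Bank reserves +£129B
Commercial banking system:
  Assets:      Reserves at CB +£129B
  Liabilities: Checkable deposits +£129B
So the change in reserve balances that commercial banks hold at the Bank of England is +£129 billion.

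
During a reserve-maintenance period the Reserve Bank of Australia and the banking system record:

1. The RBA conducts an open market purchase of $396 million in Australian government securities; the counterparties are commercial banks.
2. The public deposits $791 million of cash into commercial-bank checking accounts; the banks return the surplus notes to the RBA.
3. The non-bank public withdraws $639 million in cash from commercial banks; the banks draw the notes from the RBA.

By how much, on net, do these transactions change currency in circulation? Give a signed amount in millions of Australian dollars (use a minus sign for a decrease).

OMO purchase (from banks) $396 million: no currency enters or leaves circulation → 0.
Currency deposit $791 million: notes return to the central bank → −$791M.
Currency withdrawal $639 million: notes leave the central bank → +$639M.
Net: 0 − 791 + 639 = -$152 million.

-$152 million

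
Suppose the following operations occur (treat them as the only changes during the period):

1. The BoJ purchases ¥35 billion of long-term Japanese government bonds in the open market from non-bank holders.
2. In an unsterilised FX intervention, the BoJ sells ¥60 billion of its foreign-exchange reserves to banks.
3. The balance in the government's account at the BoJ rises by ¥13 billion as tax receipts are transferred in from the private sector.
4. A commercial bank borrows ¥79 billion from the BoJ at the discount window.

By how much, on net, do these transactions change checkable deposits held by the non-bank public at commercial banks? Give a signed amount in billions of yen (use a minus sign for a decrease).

+¥22 billion

BoJ balance sheet:
  Assets:      Securities +¥35B, Loans to banks +¥79B, Foreign assets −¥60B
  Liabilities: Bank reserves +¥41B, Government deposits +¥13B
Commercial banking system:
  Assets:      Reserves at CB +¥41B, Foreign assets +¥60B
  Liabilities: Checkable deposits +¥22B, Borrowings from CB +¥79B
So the change in checkable deposits held by the non-bank public at commercial banks is +¥22 billion.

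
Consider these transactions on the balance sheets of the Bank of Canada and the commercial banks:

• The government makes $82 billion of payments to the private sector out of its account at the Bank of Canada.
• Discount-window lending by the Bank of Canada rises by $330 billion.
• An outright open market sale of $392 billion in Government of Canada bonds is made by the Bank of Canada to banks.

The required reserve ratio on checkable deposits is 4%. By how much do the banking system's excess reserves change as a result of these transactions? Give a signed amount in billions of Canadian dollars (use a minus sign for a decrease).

+$16.72 billion

Government spending $82 billion: reserves +$82B, deposits +$82B.
Discount-window loan $330 billion: reserves +$330B, deposits 0.
OMO sale (to banks) $392 billion: reserves −$392B, deposits 0.
Totals: Δreserves = +$20B, Δdeposits = +$82B.
Δrequired reserves = 4% × +$82B = +$3.28B.
Δexcess reserves = Δreserves − Δrequired = +$20B − (+$3.28B) = +$16.72 billion.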